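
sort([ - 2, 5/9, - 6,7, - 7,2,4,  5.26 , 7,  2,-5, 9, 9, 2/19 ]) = [ - 7, - 6, -5 , - 2,  2/19,5/9,2,2,  4,  5.26,7,7,9,9 ]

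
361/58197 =19/3063 = 0.01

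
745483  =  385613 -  - 359870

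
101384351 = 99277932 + 2106419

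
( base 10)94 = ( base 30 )34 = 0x5e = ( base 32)2U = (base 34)2q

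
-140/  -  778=70/389 = 0.18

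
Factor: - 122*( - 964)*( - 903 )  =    -  106200024 = - 2^3*3^1*7^1*43^1*61^1*241^1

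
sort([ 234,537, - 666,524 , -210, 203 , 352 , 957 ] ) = [ - 666, - 210,203,234,352, 524,537,957]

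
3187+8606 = 11793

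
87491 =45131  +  42360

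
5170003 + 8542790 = 13712793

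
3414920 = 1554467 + 1860453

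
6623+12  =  6635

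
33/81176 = 33/81176 = 0.00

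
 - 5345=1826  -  7171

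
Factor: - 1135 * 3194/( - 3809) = 2^1*5^1*13^( - 1)*227^1*293^ (-1)*1597^1=   3625190/3809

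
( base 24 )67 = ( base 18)87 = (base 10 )151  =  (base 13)B8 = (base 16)97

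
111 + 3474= 3585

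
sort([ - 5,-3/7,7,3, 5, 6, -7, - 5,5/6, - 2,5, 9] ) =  [-7, - 5, - 5, - 2, - 3/7, 5/6, 3,5, 5,6,7,9]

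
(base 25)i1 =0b111000011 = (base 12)317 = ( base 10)451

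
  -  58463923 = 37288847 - 95752770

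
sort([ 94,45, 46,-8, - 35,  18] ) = [ - 35,-8, 18,45,46,94]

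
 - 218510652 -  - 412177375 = 193666723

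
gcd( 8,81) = 1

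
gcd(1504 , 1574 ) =2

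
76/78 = 38/39 =0.97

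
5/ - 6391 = -5/6391 = - 0.00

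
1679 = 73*23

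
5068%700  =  168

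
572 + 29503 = 30075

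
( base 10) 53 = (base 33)1k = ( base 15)38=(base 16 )35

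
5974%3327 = 2647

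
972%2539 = 972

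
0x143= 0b101000011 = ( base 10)323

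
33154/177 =187 + 55/177=187.31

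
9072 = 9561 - 489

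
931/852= 1 + 79/852 = 1.09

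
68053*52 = 3538756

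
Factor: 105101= 227^1*463^1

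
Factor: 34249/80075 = 5^(-2)*29^1 * 1181^1*3203^(-1 ) 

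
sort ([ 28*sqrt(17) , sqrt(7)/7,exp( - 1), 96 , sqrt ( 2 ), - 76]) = [ - 76, exp( - 1), sqrt(7)/7, sqrt(2), 96, 28*sqrt ( 17) ]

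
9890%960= 290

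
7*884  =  6188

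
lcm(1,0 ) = 0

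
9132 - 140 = 8992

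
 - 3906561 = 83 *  ( -47067 )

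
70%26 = 18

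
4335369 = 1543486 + 2791883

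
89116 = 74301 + 14815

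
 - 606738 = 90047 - 696785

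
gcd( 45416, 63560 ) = 56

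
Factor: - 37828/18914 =  -  2 = - 2^1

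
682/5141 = 682/5141 = 0.13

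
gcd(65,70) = 5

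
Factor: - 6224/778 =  - 8 = - 2^3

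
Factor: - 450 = -2^1 * 3^2* 5^2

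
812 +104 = 916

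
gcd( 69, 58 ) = 1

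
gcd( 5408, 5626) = 2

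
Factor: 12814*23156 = 2^3*7^1*43^1*149^1 * 827^1 = 296720984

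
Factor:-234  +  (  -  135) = - 369 = -3^2*41^1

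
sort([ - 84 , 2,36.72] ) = [ - 84,  2,36.72 ]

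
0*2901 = 0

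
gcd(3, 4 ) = 1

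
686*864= 592704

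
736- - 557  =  1293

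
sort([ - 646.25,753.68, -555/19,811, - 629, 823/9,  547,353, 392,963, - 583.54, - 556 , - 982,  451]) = [-982 ,  -  646.25, - 629, - 583.54  , - 556, - 555/19, 823/9, 353,  392, 451,547,753.68, 811,963 ]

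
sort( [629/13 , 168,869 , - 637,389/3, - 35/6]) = [ - 637 , - 35/6,629/13,389/3,168,869 ]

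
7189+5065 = 12254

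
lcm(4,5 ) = 20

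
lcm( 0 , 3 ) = 0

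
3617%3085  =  532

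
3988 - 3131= 857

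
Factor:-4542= - 2^1*3^1*757^1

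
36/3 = 12 = 12.00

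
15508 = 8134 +7374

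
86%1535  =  86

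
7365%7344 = 21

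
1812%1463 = 349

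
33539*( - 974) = - 32666986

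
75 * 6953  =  521475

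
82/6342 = 41/3171 = 0.01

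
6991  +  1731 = 8722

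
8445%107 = 99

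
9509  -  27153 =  -17644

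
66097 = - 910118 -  - 976215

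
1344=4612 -3268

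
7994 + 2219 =10213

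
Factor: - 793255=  - 5^1*59^1*2689^1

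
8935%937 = 502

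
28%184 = 28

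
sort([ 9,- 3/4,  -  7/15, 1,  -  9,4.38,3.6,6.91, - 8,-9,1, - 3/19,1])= [ - 9, - 9,-8, - 3/4, - 7/15,  -  3/19, 1, 1, 1 , 3.6, 4.38, 6.91 , 9] 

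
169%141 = 28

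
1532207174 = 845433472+686773702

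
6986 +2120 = 9106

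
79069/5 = 15813+4/5 = 15813.80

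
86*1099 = 94514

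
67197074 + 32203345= 99400419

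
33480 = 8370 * 4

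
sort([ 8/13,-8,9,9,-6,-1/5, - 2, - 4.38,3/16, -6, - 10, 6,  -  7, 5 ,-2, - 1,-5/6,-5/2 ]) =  [ - 10,  -  8,-7 , - 6, - 6,-4.38, - 5/2, -2,-2,-1,-5/6, - 1/5,3/16, 8/13, 5 , 6 , 9, 9]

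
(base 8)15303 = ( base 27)9ak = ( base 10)6851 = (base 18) 132B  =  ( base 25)ao1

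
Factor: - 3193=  - 31^1 * 103^1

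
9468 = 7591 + 1877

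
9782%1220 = 22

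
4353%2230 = 2123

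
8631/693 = 137/11 = 12.45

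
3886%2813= 1073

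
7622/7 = 7622/7= 1088.86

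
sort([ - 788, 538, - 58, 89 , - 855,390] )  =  [  -  855, - 788, - 58, 89, 390, 538 ] 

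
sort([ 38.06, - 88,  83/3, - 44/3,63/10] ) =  [-88, - 44/3,63/10 , 83/3,38.06 ]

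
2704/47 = 57+ 25/47 = 57.53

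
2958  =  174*17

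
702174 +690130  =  1392304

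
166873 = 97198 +69675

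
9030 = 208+8822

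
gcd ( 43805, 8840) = 5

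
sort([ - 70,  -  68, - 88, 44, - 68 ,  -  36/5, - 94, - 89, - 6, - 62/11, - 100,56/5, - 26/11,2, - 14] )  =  [ - 100, - 94, - 89, - 88, - 70,-68, - 68, - 14, - 36/5, - 6, - 62/11,-26/11,2, 56/5,  44]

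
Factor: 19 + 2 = 21= 3^1* 7^1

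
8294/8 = 1036 +3/4 =1036.75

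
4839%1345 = 804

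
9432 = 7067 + 2365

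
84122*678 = 57034716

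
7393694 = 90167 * 82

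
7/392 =1/56  =  0.02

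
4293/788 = 5 + 353/788 = 5.45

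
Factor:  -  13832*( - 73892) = 1022074144  =  2^5*7^3* 13^2*19^1* 29^1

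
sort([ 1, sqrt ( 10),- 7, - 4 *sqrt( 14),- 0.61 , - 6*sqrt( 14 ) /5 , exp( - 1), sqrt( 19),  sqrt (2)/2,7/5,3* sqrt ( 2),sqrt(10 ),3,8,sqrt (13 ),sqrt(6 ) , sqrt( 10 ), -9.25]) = [ - 4 * sqrt(14 ) , - 9.25, - 7, - 6*sqrt(14 )/5,  -  0.61, exp ( - 1 ), sqrt( 2) /2, 1,7/5, sqrt( 6), 3 , sqrt(10 ) , sqrt(10 ) , sqrt(  10 ),sqrt (13) , 3  *sqrt(2), sqrt(19), 8]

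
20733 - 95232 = -74499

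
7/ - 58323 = - 1 + 58316/58323 = - 0.00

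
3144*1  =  3144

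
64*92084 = 5893376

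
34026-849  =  33177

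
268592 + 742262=1010854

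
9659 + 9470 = 19129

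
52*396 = 20592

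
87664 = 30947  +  56717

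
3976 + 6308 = 10284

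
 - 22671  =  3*( - 7557 ) 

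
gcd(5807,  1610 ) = 1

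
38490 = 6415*6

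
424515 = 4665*91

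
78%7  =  1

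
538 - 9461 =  - 8923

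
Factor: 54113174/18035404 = 2^( - 1) *23^( - 1 )*43^( - 1)*47^ ( - 1)*97^(-1 )*101^1*267887^1 = 27056587/9017702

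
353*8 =2824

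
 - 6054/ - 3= 2018+0/1 = 2018.00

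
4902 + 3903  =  8805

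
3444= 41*84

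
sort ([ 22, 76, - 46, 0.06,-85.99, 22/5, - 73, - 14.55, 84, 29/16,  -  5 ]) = [ - 85.99, - 73,- 46, - 14.55,-5, 0.06, 29/16,  22/5, 22,  76,84 ]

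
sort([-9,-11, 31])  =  [ - 11,-9,31 ]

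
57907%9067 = 3505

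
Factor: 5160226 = 2^1*1283^1  *2011^1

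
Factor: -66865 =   -  5^1*43^1*311^1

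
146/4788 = 73/2394 = 0.03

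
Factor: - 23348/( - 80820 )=3^( - 2 ) *5^(-1) *13^1 = 13/45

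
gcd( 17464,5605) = 59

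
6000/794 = 7 + 221/397 = 7.56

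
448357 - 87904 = 360453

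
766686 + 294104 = 1060790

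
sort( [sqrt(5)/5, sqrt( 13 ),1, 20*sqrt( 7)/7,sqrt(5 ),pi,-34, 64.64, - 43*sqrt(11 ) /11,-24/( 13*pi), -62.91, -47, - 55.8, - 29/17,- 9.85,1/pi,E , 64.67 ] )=[ -62.91, - 55.8,-47, - 34, - 43* sqrt( 11 ) /11,-9.85, - 29/17, - 24/( 13*pi),1/pi, sqrt(5 )/5,1,  sqrt( 5 ),E, pi, sqrt (13), 20*sqrt(7)/7,  64.64 , 64.67]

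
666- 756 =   -  90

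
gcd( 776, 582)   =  194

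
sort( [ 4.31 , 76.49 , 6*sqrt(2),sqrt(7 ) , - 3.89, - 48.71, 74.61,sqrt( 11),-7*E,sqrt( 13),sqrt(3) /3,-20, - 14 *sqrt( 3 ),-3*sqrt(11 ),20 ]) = [ - 48.71, - 14*sqrt ( 3), - 20, - 7*E, -3*sqrt( 11 ) , - 3.89, sqrt( 3)/3, sqrt( 7) , sqrt(11) , sqrt(13), 4.31,6*sqrt( 2), 20,74.61,76.49 ]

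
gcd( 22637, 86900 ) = 1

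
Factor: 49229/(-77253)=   -  3^( - 1) *11^( - 1)*19^1*2341^( -1) * 2591^1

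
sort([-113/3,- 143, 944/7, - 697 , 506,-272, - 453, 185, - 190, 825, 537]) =[-697,  -  453 ,-272, - 190, - 143, - 113/3,944/7 , 185,506, 537 , 825]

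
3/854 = 3/854 = 0.00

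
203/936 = 203/936 = 0.22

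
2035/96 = 21 + 19/96 = 21.20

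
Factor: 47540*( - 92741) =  - 2^2*5^1* 11^1*2377^1*8431^1 = - 4408907140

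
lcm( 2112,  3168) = 6336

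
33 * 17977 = 593241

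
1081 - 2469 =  - 1388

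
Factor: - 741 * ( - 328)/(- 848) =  - 2^( - 1 )*3^1*13^1*19^1*41^1* 53^( - 1)  =  - 30381/106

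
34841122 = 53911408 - 19070286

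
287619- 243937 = 43682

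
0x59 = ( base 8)131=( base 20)49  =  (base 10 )89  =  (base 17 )54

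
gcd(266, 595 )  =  7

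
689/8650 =689/8650= 0.08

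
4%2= 0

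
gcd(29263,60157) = 1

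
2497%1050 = 397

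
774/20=38 + 7/10 = 38.70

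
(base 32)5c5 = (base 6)41301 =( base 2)1010110000101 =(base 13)267A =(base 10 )5509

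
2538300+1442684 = 3980984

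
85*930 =79050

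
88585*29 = 2568965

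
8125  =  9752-1627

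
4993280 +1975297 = 6968577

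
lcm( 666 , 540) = 19980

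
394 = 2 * 197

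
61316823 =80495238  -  19178415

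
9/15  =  3/5 = 0.60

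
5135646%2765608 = 2370038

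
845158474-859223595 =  - 14065121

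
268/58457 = 268/58457 = 0.00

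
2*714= 1428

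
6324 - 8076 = -1752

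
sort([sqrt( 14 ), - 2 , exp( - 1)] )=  [-2,exp ( - 1), sqrt( 14)]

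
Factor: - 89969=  - 11^1 *8179^1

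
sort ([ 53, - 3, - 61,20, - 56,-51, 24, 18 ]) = [ -61, - 56, - 51, - 3, 18,20,24, 53 ]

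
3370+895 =4265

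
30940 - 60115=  - 29175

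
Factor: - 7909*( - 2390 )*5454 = 103094289540=2^2*3^3*5^1*11^1*101^1 * 239^1 *719^1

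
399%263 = 136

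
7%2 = 1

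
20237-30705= - 10468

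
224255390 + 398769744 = 623025134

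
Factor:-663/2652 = - 1/4= - 2^( - 2) 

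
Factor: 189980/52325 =2^2*5^(-1)*13^( - 1 )*59^1 = 236/65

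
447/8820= 149/2940=0.05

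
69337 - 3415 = 65922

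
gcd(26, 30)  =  2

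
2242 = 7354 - 5112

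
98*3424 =335552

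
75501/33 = 25167/11 = 2287.91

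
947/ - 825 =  - 2 + 703/825 = - 1.15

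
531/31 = 17 + 4/31 =17.13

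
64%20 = 4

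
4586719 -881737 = 3704982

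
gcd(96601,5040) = 1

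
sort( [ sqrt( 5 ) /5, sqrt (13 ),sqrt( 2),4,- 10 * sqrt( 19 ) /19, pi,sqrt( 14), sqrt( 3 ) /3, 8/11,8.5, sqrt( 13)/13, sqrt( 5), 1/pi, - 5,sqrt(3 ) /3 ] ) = [ - 5, - 10 * sqrt( 19) /19,sqrt( 13)/13, 1/pi, sqrt( 5 ) /5,sqrt( 3) /3, sqrt( 3)/3,8/11 , sqrt( 2 ) , sqrt( 5), pi,sqrt(13), sqrt(14 ), 4, 8.5]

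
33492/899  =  33492/899 = 37.25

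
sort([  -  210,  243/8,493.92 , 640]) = [-210 , 243/8, 493.92, 640 ] 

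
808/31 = 26 + 2/31= 26.06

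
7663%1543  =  1491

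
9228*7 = 64596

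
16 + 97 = 113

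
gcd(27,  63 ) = 9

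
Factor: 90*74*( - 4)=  - 26640  =  - 2^4*3^2*5^1* 37^1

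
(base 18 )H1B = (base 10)5537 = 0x15A1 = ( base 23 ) AAH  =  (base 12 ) 3255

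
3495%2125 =1370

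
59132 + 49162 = 108294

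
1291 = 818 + 473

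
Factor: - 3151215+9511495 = 2^3 * 5^1*29^1*5483^1 = 6360280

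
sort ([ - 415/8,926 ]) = [ - 415/8, 926 ]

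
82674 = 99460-16786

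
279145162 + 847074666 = 1126219828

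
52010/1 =52010=52010.00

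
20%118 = 20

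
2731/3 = 2731/3 = 910.33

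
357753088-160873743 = 196879345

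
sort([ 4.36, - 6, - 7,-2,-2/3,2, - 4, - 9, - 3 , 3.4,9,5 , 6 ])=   [ - 9,-7, - 6,-4, - 3, - 2, - 2/3,  2,3.4, 4.36,5 , 6,9 ]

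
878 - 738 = 140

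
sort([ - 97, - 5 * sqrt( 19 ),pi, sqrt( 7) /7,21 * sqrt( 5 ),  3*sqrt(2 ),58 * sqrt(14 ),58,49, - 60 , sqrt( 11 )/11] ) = [ - 97, - 60,- 5 *sqrt( 19 ), sqrt( 11 )/11,  sqrt( 7 ) /7, pi,3*sqrt(2 ), 21 * sqrt( 5 ), 49,58,58 * sqrt(14 )]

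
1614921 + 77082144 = 78697065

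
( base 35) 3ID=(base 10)4318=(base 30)4ns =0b1000011011110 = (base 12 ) 25ba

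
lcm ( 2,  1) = 2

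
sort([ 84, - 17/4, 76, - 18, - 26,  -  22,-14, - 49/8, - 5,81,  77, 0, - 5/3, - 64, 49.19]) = [ - 64, - 26, - 22, - 18, - 14, - 49/8, - 5, - 17/4, - 5/3, 0, 49.19, 76, 77, 81, 84]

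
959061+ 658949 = 1618010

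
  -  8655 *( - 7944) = 68755320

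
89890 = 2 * 44945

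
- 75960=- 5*15192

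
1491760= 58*25720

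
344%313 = 31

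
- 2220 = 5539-7759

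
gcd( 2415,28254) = 3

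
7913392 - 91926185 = -84012793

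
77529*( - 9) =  - 697761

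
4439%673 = 401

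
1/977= 1/977 = 0.00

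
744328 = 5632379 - 4888051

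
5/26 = 5/26 = 0.19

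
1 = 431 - 430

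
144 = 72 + 72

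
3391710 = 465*7294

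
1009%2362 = 1009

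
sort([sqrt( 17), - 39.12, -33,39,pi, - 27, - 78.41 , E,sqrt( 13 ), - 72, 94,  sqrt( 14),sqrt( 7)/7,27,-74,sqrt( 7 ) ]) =[-78.41,  -  74, - 72, - 39.12,-33,  -  27,sqrt(7 )/7,sqrt( 7 ),E, pi,sqrt(13),sqrt (14), sqrt( 17),27,39,94 ]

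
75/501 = 25/167 = 0.15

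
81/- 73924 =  - 81/73924 = - 0.00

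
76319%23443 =5990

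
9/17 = 9/17 = 0.53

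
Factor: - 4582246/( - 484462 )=11^( - 1 )*19^( - 2)*61^( - 1)*151^1*15173^1 = 2291123/242231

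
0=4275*0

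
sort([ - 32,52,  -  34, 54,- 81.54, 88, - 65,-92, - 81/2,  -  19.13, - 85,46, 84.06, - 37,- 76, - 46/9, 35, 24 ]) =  [ - 92, - 85,  -  81.54, - 76,-65, - 81/2,-37, - 34, -32, - 19.13, - 46/9,24,35 , 46,  52,  54, 84.06,88 ]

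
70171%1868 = 1055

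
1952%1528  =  424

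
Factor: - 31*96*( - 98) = 2^6 * 3^1*7^2*31^1 = 291648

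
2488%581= 164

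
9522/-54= -529/3 = - 176.33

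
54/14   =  27/7 = 3.86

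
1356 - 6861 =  - 5505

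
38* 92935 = 3531530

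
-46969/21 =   -  46969/21  =  -2236.62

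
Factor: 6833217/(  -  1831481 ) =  - 3^1*19^1*119881^1*1831481^(  -  1 ) 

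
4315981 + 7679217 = 11995198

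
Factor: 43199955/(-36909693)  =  -5^1 * 643^1*769^ (  -  1) * 1493^1*5333^( -1)=- 4799995/4101077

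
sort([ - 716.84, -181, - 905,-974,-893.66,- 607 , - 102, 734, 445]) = [ - 974, - 905, - 893.66 ,-716.84, -607, - 181, - 102, 445,734]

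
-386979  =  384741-771720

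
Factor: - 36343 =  - 36343^1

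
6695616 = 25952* 258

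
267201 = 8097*33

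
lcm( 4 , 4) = 4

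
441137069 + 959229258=1400366327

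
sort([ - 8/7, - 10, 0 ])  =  [  -  10,  -  8/7 , 0 ] 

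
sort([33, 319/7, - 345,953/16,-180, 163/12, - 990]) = [-990, - 345,  -  180, 163/12,33,319/7, 953/16] 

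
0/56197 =0  =  0.00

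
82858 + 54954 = 137812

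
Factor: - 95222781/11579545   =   - 3^2* 5^(  -  1 )*359^(  -  1)*6451^( - 1)*10580309^1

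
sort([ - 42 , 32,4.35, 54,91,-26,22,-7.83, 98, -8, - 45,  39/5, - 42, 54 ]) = [-45,- 42, - 42, -26, - 8, - 7.83,4.35, 39/5, 22,32,54,54,91,98 ]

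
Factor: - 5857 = -5857^1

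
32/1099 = 32/1099 = 0.03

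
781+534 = 1315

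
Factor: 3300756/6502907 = 2^2*3^1 * 19^1*31^1*439^(- 1)*467^1*14813^( - 1)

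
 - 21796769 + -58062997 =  - 79859766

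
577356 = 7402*78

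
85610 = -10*( - 8561) 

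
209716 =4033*52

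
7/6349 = 1/907 = 0.00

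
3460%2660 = 800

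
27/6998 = 27/6998 = 0.00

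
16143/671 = 16143/671 = 24.06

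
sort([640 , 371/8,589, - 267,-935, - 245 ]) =[ - 935,-267,- 245 , 371/8,589 , 640]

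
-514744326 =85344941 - 600089267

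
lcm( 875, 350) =1750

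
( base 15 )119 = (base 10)249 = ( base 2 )11111001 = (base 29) 8h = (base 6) 1053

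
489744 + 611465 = 1101209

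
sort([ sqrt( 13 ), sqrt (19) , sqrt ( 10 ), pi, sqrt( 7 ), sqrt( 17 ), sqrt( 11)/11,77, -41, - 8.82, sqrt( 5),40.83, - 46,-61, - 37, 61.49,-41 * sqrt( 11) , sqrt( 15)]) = [ - 41 *sqrt(11), - 61,-46,  -  41,- 37,- 8.82, sqrt(11) /11, sqrt( 5),  sqrt( 7 ),pi,  sqrt( 10),  sqrt( 13),  sqrt( 15), sqrt( 17 ), sqrt( 19), 40.83,61.49, 77]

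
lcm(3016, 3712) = 48256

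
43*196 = 8428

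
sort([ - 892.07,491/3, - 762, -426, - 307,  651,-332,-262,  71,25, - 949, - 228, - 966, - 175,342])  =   [  -  966, - 949, - 892.07, - 762,-426, - 332, - 307, - 262, - 228, - 175, 25,71,491/3,342,651 ]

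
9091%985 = 226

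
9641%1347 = 212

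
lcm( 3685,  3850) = 257950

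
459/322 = 459/322 = 1.43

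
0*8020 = 0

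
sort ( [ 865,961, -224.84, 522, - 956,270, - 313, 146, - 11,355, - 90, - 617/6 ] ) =[ - 956, - 313, - 224.84,  -  617/6, - 90, - 11, 146,  270, 355,522,865, 961 ] 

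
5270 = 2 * 2635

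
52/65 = 4/5= 0.80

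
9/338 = 9/338 = 0.03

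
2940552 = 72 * 40841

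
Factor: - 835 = -5^1*167^1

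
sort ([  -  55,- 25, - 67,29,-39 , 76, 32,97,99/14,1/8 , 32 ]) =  [-67, -55, - 39, - 25,1/8, 99/14,  29,32 , 32,76,97]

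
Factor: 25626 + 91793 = 117419 = 17^1* 6907^1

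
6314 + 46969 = 53283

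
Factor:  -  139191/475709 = - 3^1*23^( - 1)*37^( - 1)*83^1 = - 249/851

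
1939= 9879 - 7940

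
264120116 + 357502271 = 621622387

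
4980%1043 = 808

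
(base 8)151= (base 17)63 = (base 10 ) 105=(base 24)49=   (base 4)1221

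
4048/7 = 4048/7 = 578.29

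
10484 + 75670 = 86154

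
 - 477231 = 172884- 650115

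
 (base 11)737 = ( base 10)887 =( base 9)1185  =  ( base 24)1CN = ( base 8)1567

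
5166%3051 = 2115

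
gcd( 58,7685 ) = 29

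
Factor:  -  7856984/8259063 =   -  2^3*3^( - 1 )*23^1*1171^( -1)*2351^(-1 )*42701^1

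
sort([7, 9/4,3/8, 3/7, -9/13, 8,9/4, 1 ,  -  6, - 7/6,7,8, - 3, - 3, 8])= [-6,-3, - 3, - 7/6, - 9/13,3/8,  3/7 , 1,9/4 , 9/4 , 7,7,8,8,8]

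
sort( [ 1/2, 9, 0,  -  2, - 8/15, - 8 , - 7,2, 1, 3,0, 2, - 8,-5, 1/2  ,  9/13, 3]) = [ - 8,  -  8, - 7, -5 , - 2, - 8/15, 0,0,1/2,  1/2, 9/13,1, 2, 2, 3,3,  9]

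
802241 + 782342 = 1584583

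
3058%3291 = 3058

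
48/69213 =16/23071 = 0.00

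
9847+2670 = 12517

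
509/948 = 509/948 = 0.54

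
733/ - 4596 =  - 1 + 3863/4596 = - 0.16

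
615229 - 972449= - 357220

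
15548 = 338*46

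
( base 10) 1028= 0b10000000100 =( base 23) 1lg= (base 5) 13103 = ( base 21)26K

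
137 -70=67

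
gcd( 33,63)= 3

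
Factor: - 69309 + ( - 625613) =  - 694922=- 2^1*23^1 * 15107^1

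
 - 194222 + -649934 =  - 844156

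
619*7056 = 4367664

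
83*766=63578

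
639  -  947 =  - 308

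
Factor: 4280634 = 2^1*3^3*17^1 * 4663^1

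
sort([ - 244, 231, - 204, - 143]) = [ - 244 ,-204 ,-143,231]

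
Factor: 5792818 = 2^1 * 17^1*347^1*491^1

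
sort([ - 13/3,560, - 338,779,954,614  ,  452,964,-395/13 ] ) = [ - 338, - 395/13, - 13/3,  452,  560,  614, 779,954, 964 ]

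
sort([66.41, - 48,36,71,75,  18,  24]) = [ - 48  ,  18, 24, 36,66.41,71 , 75]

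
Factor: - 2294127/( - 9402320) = 2^( - 4)*3^2*5^( - 1)  *11^1*23173^1 * 117529^(  -  1 )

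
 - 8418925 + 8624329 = 205404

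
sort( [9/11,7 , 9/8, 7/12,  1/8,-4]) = [ - 4, 1/8,7/12, 9/11, 9/8, 7 ] 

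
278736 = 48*5807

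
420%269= 151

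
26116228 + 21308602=47424830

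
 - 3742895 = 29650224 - 33393119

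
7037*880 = 6192560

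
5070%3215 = 1855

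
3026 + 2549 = 5575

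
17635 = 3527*5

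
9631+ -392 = 9239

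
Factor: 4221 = 3^2*7^1*67^1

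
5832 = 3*1944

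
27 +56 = 83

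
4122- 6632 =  - 2510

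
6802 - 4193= 2609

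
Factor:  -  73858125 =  - 3^1*5^4*11^1*3581^1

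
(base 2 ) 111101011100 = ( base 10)3932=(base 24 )6jk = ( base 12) 2338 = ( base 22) 82G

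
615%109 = 70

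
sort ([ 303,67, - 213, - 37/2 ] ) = [ - 213, -37/2, 67 , 303 ] 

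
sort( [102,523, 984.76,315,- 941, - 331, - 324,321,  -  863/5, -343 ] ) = [ - 941, - 343, - 331,  -  324, - 863/5, 102,315,321,  523,  984.76]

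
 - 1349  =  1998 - 3347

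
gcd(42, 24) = 6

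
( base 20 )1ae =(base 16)266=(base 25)oe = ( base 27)MK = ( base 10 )614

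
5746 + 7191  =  12937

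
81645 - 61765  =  19880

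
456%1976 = 456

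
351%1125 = 351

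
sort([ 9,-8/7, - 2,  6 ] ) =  [ - 2, - 8/7, 6, 9]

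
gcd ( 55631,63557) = 1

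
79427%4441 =3930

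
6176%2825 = 526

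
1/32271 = 1/32271 = 0.00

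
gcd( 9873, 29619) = 9873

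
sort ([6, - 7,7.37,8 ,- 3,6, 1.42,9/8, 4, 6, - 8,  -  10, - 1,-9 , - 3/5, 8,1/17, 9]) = [ - 10, - 9, - 8,-7,-3, - 1, - 3/5,1/17, 9/8, 1.42,4, 6,  6,  6, 7.37,8, 8, 9 ] 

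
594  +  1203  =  1797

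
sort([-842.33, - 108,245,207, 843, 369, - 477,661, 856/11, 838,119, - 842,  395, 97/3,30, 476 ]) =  [-842.33,-842, - 477, - 108,30 , 97/3, 856/11, 119, 207,245 , 369,395,476,661,  838, 843 ]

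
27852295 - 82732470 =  - 54880175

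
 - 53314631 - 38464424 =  - 91779055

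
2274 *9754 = 22180596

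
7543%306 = 199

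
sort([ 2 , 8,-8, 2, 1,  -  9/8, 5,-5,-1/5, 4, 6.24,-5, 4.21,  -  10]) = [ - 10, - 8,  -  5,  -  5, - 9/8, - 1/5,1, 2, 2, 4, 4.21 , 5, 6.24, 8]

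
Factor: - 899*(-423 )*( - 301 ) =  - 3^2*7^1*29^1*31^1 * 43^1*47^1 = - 114463377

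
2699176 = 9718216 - 7019040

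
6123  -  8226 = - 2103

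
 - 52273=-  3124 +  - 49149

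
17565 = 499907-482342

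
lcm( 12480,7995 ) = 511680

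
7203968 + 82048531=89252499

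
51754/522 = 25877/261  =  99.15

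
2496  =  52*48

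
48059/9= 5339 + 8/9 =5339.89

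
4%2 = 0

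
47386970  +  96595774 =143982744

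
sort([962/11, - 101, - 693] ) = [ - 693, - 101, 962/11]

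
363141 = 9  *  40349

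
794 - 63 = 731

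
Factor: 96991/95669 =7^( - 1) *23^1*79^( -1)*173^( - 1 )*4217^1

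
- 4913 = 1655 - 6568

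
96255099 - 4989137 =91265962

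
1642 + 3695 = 5337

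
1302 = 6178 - 4876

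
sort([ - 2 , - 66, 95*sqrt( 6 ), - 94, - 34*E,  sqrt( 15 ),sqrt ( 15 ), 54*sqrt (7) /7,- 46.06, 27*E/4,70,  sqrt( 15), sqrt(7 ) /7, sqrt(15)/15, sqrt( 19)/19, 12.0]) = [ - 94, - 34*E, - 66, - 46.06,-2, sqrt (19) /19, sqrt(  15)/15,sqrt (7) /7, sqrt( 15 ), sqrt( 15), sqrt ( 15), 12.0, 27*E/4,54*sqrt( 7 ) /7, 70,95*sqrt( 6) ] 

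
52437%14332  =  9441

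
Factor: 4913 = 17^3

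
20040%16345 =3695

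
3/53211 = 1/17737 = 0.00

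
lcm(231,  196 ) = 6468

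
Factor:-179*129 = - 23091=   -  3^1*43^1*179^1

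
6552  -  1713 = 4839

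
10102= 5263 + 4839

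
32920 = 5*6584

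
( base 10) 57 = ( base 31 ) 1Q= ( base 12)49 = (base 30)1r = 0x39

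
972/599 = 1+373/599 = 1.62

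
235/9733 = 235/9733 = 0.02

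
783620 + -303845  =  479775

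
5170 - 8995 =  - 3825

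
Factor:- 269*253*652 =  - 2^2*11^1*23^1 * 163^1*269^1 =- 44373164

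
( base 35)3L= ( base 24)56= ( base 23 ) 5b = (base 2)1111110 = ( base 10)126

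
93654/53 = 1767  +  3/53 = 1767.06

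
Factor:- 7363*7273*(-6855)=3^1*5^1*7^1*37^1*199^1*457^1*1039^1= 367092783645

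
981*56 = 54936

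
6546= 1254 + 5292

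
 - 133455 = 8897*(  -  15) 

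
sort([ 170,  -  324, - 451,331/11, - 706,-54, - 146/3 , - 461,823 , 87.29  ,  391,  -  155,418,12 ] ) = [  -  706, - 461,  -  451, -324, - 155, - 54,  -  146/3 , 12,331/11, 87.29, 170 , 391,418 , 823 ] 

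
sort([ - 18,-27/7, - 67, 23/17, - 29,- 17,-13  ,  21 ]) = [- 67, - 29, - 18, - 17, - 13, - 27/7, 23/17,21]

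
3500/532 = 125/19 = 6.58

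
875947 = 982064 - 106117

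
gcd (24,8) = 8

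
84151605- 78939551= 5212054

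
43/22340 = 43/22340 = 0.00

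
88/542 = 44/271 = 0.16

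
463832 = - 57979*( - 8) 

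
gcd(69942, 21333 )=3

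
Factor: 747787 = 67^1*11161^1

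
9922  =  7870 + 2052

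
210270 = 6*35045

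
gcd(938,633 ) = 1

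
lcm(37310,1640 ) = 149240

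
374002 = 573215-199213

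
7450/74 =100 + 25/37 = 100.68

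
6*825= 4950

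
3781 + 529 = 4310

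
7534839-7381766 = 153073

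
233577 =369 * 633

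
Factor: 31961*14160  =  452567760 = 2^4*3^1 * 5^1*31^1 *59^1*1031^1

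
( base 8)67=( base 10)55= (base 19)2h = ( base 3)2001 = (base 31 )1O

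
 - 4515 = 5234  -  9749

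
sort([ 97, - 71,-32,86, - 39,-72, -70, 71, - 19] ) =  [ - 72,-71, - 70, - 39, - 32, - 19,  71, 86, 97]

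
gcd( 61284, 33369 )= 3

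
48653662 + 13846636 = 62500298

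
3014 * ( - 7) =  - 21098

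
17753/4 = 17753/4 = 4438.25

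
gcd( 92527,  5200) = 1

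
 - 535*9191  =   - 4917185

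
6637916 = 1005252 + 5632664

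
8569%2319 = 1612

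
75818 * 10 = 758180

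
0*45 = 0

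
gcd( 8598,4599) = 3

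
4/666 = 2/333= 0.01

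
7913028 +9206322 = 17119350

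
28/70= 2/5 = 0.40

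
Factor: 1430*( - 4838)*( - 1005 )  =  2^2*3^1*5^2*11^1*13^1*41^1*59^1*67^1  =  6952931700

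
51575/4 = 51575/4  =  12893.75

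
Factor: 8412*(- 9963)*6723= - 2^2*3^10*41^1 * 83^1*701^1 = - 563446266588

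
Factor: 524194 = 2^1*11^1*23827^1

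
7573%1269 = 1228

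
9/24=3/8=0.38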